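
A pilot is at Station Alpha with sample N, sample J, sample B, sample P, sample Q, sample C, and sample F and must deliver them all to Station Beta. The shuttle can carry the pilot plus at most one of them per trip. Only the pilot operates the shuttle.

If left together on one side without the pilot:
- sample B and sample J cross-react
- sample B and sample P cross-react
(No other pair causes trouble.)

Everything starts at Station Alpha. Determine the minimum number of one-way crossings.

Counting alone: the pilot can take at most 1 across per trip to Station Beta, so moving all 7 needs at least 7 loaded trips out, with a return between consecutive ones — at least 13 crossings.
The safety rule pushes this higher. Following every safe sequence of crossings, the most of the 7 that can be at Station Beta as the shuttle arrives there on crossing 13 is 6 — never all 7.
So no plan with fewer than 15 crossings exists, and this one achieves 15:
1. Pilot goes to Station Beta with sample B.  [Station Alpha: sample C, sample F, sample J, sample N, sample P, sample Q | Station Beta: sample B]
2. Pilot goes back to Station Alpha alone.  [Station Alpha: sample C, sample F, sample J, sample N, sample P, sample Q | Station Beta: sample B]
3. Pilot goes to Station Beta with sample N.  [Station Alpha: sample C, sample F, sample J, sample P, sample Q | Station Beta: sample B, sample N]
4. Pilot goes back to Station Alpha alone.  [Station Alpha: sample C, sample F, sample J, sample P, sample Q | Station Beta: sample B, sample N]
5. Pilot goes to Station Beta with sample J.  [Station Alpha: sample C, sample F, sample P, sample Q | Station Beta: sample B, sample J, sample N]
6. Pilot goes back to Station Alpha with sample B.  [Station Alpha: sample B, sample C, sample F, sample P, sample Q | Station Beta: sample J, sample N]
7. Pilot goes to Station Beta with sample P.  [Station Alpha: sample B, sample C, sample F, sample Q | Station Beta: sample J, sample N, sample P]
8. Pilot goes back to Station Alpha alone.  [Station Alpha: sample B, sample C, sample F, sample Q | Station Beta: sample J, sample N, sample P]
9. Pilot goes to Station Beta with sample Q.  [Station Alpha: sample B, sample C, sample F | Station Beta: sample J, sample N, sample P, sample Q]
10. Pilot goes back to Station Alpha alone.  [Station Alpha: sample B, sample C, sample F | Station Beta: sample J, sample N, sample P, sample Q]
11. Pilot goes to Station Beta with sample C.  [Station Alpha: sample B, sample F | Station Beta: sample C, sample J, sample N, sample P, sample Q]
12. Pilot goes back to Station Alpha alone.  [Station Alpha: sample B, sample F | Station Beta: sample C, sample J, sample N, sample P, sample Q]
13. Pilot goes to Station Beta with sample F.  [Station Alpha: sample B | Station Beta: sample C, sample F, sample J, sample N, sample P, sample Q]
14. Pilot goes back to Station Alpha alone.  [Station Alpha: sample B | Station Beta: sample C, sample F, sample J, sample N, sample P, sample Q]
15. Pilot goes to Station Beta with sample B.  [Station Alpha: — | Station Beta: sample B, sample C, sample F, sample J, sample N, sample P, sample Q]

15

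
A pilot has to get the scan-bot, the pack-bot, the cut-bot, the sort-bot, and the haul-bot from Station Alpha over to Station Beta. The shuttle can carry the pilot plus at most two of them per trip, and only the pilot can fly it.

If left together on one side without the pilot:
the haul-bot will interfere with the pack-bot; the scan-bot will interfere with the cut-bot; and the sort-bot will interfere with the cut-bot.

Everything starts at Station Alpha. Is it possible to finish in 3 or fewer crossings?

No

Counting alone: the pilot can take at most 2 across per trip to Station Beta, so moving all 5 needs at least 3 loaded trips out, with a return between consecutive ones — at least 5 crossings.
Since 3 < 5, 3 crossings cannot be enough. (The shortest complete plan in fact takes 5:)
1. Pilot goes to Station Beta with the cut-bot and the pack-bot.
2. Pilot goes back to Station Alpha alone.
3. Pilot goes to Station Beta with the scan-bot and the sort-bot.
4. Pilot goes back to Station Alpha with the cut-bot.
5. Pilot goes to Station Beta with the cut-bot and the haul-bot.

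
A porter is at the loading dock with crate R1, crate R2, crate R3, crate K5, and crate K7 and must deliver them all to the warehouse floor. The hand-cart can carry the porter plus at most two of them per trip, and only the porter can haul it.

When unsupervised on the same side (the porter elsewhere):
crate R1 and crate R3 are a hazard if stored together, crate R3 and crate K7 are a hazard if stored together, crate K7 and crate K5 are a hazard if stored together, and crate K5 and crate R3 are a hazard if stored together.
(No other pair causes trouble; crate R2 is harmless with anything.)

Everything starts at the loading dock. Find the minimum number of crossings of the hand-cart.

7

Counting alone: the porter can take at most 2 across per trip to the warehouse floor, so moving all 5 needs at least 3 loaded trips out, with a return between consecutive ones — at least 5 crossings.
The safety rule pushes this higher. Following every safe sequence of crossings, the most of the 5 that can be at the warehouse floor as the hand-cart arrives there on crossing 5 is 4 — never all 5.
So no plan with fewer than 7 crossings exists, and this one achieves 7:
1. Porter goes to the warehouse floor with crate K5 and crate R3.  [the loading dock: crate K7, crate R1, crate R2 | the warehouse floor: crate K5, crate R3]
2. Porter goes back to the loading dock with crate R3.  [the loading dock: crate K7, crate R1, crate R2, crate R3 | the warehouse floor: crate K5]
3. Porter goes to the warehouse floor with crate R1 and crate R3.  [the loading dock: crate K7, crate R2 | the warehouse floor: crate K5, crate R1, crate R3]
4. Porter goes back to the loading dock with crate R3.  [the loading dock: crate K7, crate R2, crate R3 | the warehouse floor: crate K5, crate R1]
5. Porter goes to the warehouse floor with crate R2 and crate R3.  [the loading dock: crate K7 | the warehouse floor: crate K5, crate R1, crate R2, crate R3]
6. Porter goes back to the loading dock with crate R3.  [the loading dock: crate K7, crate R3 | the warehouse floor: crate K5, crate R1, crate R2]
7. Porter goes to the warehouse floor with crate K7 and crate R3.  [the loading dock: — | the warehouse floor: crate K5, crate K7, crate R1, crate R2, crate R3]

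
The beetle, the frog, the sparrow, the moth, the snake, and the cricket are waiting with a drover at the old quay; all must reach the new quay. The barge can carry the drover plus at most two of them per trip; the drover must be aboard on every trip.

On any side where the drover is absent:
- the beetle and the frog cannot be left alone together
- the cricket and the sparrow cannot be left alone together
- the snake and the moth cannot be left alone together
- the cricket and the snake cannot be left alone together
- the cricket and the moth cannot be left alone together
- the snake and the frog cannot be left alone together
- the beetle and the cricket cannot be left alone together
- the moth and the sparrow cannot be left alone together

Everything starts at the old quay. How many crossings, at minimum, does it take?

Whatever the first load, the items left behind include a forbidden pair without the drover. No opening move is safe, so no plan exists.

impossible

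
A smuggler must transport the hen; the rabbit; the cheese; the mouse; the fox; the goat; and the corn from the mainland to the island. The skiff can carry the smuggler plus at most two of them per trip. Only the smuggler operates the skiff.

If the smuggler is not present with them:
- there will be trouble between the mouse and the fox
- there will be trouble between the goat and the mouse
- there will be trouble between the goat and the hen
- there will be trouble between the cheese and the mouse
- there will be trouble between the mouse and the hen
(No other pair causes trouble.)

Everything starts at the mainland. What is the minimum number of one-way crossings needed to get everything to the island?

11

Counting alone: the smuggler can take at most 2 across per trip to the island, so moving all 7 needs at least 4 loaded trips out, with a return between consecutive ones — at least 7 crossings.
The safety rule pushes this higher. Following every safe sequence of crossings, the most of the 7 that can be at the island as the skiff arrives there on crossings 7, 9 is 5, 6 respectively — never all 7.
So no plan with fewer than 11 crossings exists, and this one achieves 11:
1. Smuggler goes to the island with the hen and the mouse.
2. Smuggler goes back to the mainland with the hen.
3. Smuggler goes to the island with the hen and the rabbit.
4. Smuggler goes back to the mainland with the hen.
5. Smuggler goes to the island with the cheese and the hen.
6. Smuggler goes back to the mainland with the mouse.
7. Smuggler goes to the island with the fox and the mouse.
8. Smuggler goes back to the mainland with the mouse.
9. Smuggler goes to the island with the corn and the mouse.
10. Smuggler goes back to the mainland with the mouse.
11. Smuggler goes to the island with the goat and the mouse.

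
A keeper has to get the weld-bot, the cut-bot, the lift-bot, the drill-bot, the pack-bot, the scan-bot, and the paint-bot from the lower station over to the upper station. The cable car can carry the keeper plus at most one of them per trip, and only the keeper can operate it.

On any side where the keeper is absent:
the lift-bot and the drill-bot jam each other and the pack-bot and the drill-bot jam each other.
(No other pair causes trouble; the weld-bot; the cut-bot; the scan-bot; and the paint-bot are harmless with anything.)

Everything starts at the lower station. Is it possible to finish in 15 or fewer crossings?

Yes — this plan uses 15 crossings (≤ 15):
1. Keeper goes to the upper station with the drill-bot.
2. Keeper goes back to the lower station alone.
3. Keeper goes to the upper station with the weld-bot.
4. Keeper goes back to the lower station alone.
5. Keeper goes to the upper station with the cut-bot.
6. Keeper goes back to the lower station alone.
7. Keeper goes to the upper station with the lift-bot.
8. Keeper goes back to the lower station with the drill-bot.
9. Keeper goes to the upper station with the pack-bot.
10. Keeper goes back to the lower station alone.
11. Keeper goes to the upper station with the scan-bot.
12. Keeper goes back to the lower station alone.
13. Keeper goes to the upper station with the paint-bot.
14. Keeper goes back to the lower station alone.
15. Keeper goes to the upper station with the drill-bot.

Yes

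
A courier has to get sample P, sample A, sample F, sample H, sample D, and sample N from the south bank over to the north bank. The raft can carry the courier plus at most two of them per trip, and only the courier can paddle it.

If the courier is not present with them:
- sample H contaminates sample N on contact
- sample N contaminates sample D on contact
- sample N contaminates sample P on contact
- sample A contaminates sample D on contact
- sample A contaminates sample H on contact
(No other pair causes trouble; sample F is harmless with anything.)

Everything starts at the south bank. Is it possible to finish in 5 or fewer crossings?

No

Counting alone: the courier can take at most 2 across per trip to the north bank, so moving all 6 needs at least 3 loaded trips out, with a return between consecutive ones — at least 5 crossings.
The safety rule pushes this higher. Following every safe sequence of crossings, the most of the 6 that can be at the north bank as the raft arrives there on crossing 5 is 5 — never all 6.
So the move cannot be finished within 5 crossings. (The shortest complete plan takes 7:)
1. Courier goes to the north bank with sample A and sample N.
2. Courier goes back to the south bank alone.
3. Courier goes to the north bank with sample F and sample P.
4. Courier goes back to the south bank with sample N.
5. Courier goes to the north bank with sample D and sample H.
6. Courier goes back to the south bank with sample A.
7. Courier goes to the north bank with sample A and sample N.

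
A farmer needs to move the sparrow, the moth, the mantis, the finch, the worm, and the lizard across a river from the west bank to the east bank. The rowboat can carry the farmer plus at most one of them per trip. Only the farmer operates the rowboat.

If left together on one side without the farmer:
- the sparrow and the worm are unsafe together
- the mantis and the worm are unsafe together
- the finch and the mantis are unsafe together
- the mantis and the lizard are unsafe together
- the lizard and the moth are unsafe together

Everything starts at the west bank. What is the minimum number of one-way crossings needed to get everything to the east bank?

impossible

Whatever the first load, the items left behind include a forbidden pair without the farmer. No opening move is safe, so no plan exists.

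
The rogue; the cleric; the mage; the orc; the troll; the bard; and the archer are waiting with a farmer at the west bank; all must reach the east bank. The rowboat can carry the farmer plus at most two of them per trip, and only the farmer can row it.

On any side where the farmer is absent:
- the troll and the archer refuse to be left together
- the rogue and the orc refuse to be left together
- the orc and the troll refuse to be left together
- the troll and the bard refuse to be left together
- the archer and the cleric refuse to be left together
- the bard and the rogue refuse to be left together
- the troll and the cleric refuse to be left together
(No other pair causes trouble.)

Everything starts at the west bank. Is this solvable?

No

Whatever the first load, the items left behind include a forbidden pair without the farmer. No opening move is safe, so no plan exists.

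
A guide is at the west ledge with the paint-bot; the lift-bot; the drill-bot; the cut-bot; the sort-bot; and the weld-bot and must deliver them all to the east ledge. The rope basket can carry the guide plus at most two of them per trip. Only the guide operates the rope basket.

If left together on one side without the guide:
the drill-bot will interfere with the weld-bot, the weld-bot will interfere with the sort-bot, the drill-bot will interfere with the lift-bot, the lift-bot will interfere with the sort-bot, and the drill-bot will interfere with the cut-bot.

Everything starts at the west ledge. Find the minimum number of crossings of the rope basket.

Counting alone: the guide can take at most 2 across per trip to the east ledge, so moving all 6 needs at least 3 loaded trips out, with a return between consecutive ones — at least 5 crossings.
The safety rule pushes this higher. Following every safe sequence of crossings, the most of the 6 that can be at the east ledge as the rope basket arrives there on crossing 5 is 5 — never all 6.
So no plan with fewer than 7 crossings exists, and this one achieves 7:
1. Guide goes to the east ledge with the drill-bot and the sort-bot.
2. Guide goes back to the west ledge alone.
3. Guide goes to the east ledge with the lift-bot and the paint-bot.
4. Guide goes back to the west ledge with the drill-bot and the sort-bot.
5. Guide goes to the east ledge with the cut-bot and the weld-bot.
6. Guide goes back to the west ledge alone.
7. Guide goes to the east ledge with the drill-bot and the sort-bot.

7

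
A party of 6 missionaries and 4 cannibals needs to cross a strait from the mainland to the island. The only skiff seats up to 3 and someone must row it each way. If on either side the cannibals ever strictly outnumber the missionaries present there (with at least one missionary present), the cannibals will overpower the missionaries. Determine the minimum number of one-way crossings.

9

Counting alone: each trip to the island takes at most 3 across and each return brings at least 1 back, so after t trips out (and t−1 returns) at most 3t − (t−1) of the 10 are across; that first reaches 10 at t = 5, so at least 9 crossings are needed.
The plan below uses exactly 9 crossings, so it is optimal:
1. 2 cannibals → the island.  (the mainland: 6M 2C; the island: 0M 2C)
2. 1 cannibal ← the mainland.  (the mainland: 6M 3C; the island: 0M 1C)
3. 3 cannibals → the island.  (the mainland: 6M 0C; the island: 0M 4C)
4. 1 cannibal ← the mainland.  (the mainland: 6M 1C; the island: 0M 3C)
5. 3 missionaries → the island.  (the mainland: 3M 1C; the island: 3M 3C)
6. 1 cannibal ← the mainland.  (the mainland: 3M 2C; the island: 3M 2C)
7. 1 missionary and 2 cannibals → the island.  (the mainland: 2M 0C; the island: 4M 4C)
8. 1 cannibal ← the mainland.  (the mainland: 2M 1C; the island: 4M 3C)
9. 2 missionaries and 1 cannibal → the island.  (the mainland: 0M 0C; the island: 6M 4C)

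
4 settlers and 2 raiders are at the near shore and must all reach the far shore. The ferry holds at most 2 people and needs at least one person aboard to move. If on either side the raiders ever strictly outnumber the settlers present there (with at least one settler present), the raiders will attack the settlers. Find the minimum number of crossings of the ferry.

Counting alone: each trip to the far shore takes at most 2 across and each return brings at least 1 back, so after t trips out (and t−1 returns) at most 2t − (t−1) of the 6 are across; that first reaches 6 at t = 5, so at least 9 crossings are needed.
The plan below uses exactly 9 crossings, so it is optimal:
1. 2 raiders → the far shore.  (the near shore: 4S 0R; the far shore: 0S 2R)
2. 1 raider ← the near shore.  (the near shore: 4S 1R; the far shore: 0S 1R)
3. 2 settlers → the far shore.  (the near shore: 2S 1R; the far shore: 2S 1R)
4. 1 raider ← the near shore.  (the near shore: 2S 2R; the far shore: 2S 0R)
5. 2 raiders → the far shore.  (the near shore: 2S 0R; the far shore: 2S 2R)
6. 1 raider ← the near shore.  (the near shore: 2S 1R; the far shore: 2S 1R)
7. 1 settler and 1 raider → the far shore.  (the near shore: 1S 0R; the far shore: 3S 2R)
8. 1 raider ← the near shore.  (the near shore: 1S 1R; the far shore: 3S 1R)
9. 1 settler and 1 raider → the far shore.  (the near shore: 0S 0R; the far shore: 4S 2R)

9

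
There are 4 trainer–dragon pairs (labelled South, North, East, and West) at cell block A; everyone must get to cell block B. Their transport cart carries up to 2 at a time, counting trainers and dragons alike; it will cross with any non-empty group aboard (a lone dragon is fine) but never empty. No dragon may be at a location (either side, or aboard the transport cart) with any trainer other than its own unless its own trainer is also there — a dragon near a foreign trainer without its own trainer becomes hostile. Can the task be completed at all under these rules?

No

Following every safe sequence of crossings from the start, the most of the 8 that can be at cell block B as the transport cart arrives there on crossings 1, 3, 5 is 2, 3, 4 respectively; the best ever achieved is 4 of 8.
From crossing 7 on, no configuration arises that was not already reachable earlier: only 44 distinct safe configurations (who is on which side, and where the transport cart is) can ever be reached, none of them has everyone across, and every continuation just revisits them. So no valid plan exists.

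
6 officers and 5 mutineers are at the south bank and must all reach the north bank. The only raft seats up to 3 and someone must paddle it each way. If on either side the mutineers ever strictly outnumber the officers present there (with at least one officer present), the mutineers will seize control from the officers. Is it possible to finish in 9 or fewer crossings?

Yes — this plan uses 9 crossings (≤ 9):
1. 3 mutineers → the north bank.  (the south bank: 6O 2M; the north bank: 0O 3M)
2. 1 mutineer ← the south bank.  (the south bank: 6O 3M; the north bank: 0O 2M)
3. 3 officers → the north bank.  (the south bank: 3O 3M; the north bank: 3O 2M)
4. 1 officer ← the south bank.  (the south bank: 4O 3M; the north bank: 2O 2M)
5. 2 officers and 1 mutineer → the north bank.  (the south bank: 2O 2M; the north bank: 4O 3M)
6. 1 officer ← the south bank.  (the south bank: 3O 2M; the north bank: 3O 3M)
7. 2 officers and 1 mutineer → the north bank.  (the south bank: 1O 1M; the north bank: 5O 4M)
8. 1 officer ← the south bank.  (the south bank: 2O 1M; the north bank: 4O 4M)
9. 2 officers and 1 mutineer → the north bank.  (the south bank: 0O 0M; the north bank: 6O 5M)

Yes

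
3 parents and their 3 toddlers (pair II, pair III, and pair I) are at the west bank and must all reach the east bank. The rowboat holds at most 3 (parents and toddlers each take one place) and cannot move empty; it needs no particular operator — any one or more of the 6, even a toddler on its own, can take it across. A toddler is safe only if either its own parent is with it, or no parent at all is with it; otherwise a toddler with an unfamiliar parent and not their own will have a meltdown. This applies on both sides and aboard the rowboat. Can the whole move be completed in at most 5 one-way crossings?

Yes — this plan uses 5 crossings (≤ 5):
1. parent II and toddler II cross → the east bank.
2. parent II crosses ← the west bank.
3. parent I, parent II, and parent III cross → the east bank.
4. toddler II crosses ← the west bank.
5. toddler I, toddler II, and toddler III cross → the east bank.

Yes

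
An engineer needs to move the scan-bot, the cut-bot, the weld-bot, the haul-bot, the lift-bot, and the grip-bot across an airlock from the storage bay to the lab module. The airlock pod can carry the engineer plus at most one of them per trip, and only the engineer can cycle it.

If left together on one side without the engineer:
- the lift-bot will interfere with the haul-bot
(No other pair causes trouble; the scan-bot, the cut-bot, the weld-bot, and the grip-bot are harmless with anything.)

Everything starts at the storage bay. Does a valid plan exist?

Yes

1. Engineer goes to the lab module with the haul-bot.
2. Engineer goes back to the storage bay alone.
3. Engineer goes to the lab module with the scan-bot.
4. Engineer goes back to the storage bay alone.
5. Engineer goes to the lab module with the cut-bot.
6. Engineer goes back to the storage bay alone.
7. Engineer goes to the lab module with the weld-bot.
8. Engineer goes back to the storage bay alone.
9. Engineer goes to the lab module with the grip-bot.
10. Engineer goes back to the storage bay alone.
11. Engineer goes to the lab module with the lift-bot.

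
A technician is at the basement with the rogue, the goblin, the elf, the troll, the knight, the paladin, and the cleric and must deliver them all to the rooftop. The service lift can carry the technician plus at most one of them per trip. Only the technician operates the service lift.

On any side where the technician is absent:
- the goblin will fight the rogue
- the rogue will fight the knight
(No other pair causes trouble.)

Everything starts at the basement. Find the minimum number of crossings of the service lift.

15

Counting alone: the technician can take at most 1 across per trip to the rooftop, so moving all 7 needs at least 7 loaded trips out, with a return between consecutive ones — at least 13 crossings.
The safety rule pushes this higher. Following every safe sequence of crossings, the most of the 7 that can be at the rooftop as the service lift arrives there on crossing 13 is 6 — never all 7.
So no plan with fewer than 15 crossings exists, and this one achieves 15:
1. Technician goes to the rooftop with the rogue.  [the basement: the cleric, the elf, the goblin, the knight, the paladin, the troll | the rooftop: the rogue]
2. Technician goes back to the basement alone.  [the basement: the cleric, the elf, the goblin, the knight, the paladin, the troll | the rooftop: the rogue]
3. Technician goes to the rooftop with the goblin.  [the basement: the cleric, the elf, the knight, the paladin, the troll | the rooftop: the goblin, the rogue]
4. Technician goes back to the basement with the rogue.  [the basement: the cleric, the elf, the knight, the paladin, the rogue, the troll | the rooftop: the goblin]
5. Technician goes to the rooftop with the knight.  [the basement: the cleric, the elf, the paladin, the rogue, the troll | the rooftop: the goblin, the knight]
6. Technician goes back to the basement alone.  [the basement: the cleric, the elf, the paladin, the rogue, the troll | the rooftop: the goblin, the knight]
7. Technician goes to the rooftop with the elf.  [the basement: the cleric, the paladin, the rogue, the troll | the rooftop: the elf, the goblin, the knight]
8. Technician goes back to the basement alone.  [the basement: the cleric, the paladin, the rogue, the troll | the rooftop: the elf, the goblin, the knight]
9. Technician goes to the rooftop with the troll.  [the basement: the cleric, the paladin, the rogue | the rooftop: the elf, the goblin, the knight, the troll]
10. Technician goes back to the basement alone.  [the basement: the cleric, the paladin, the rogue | the rooftop: the elf, the goblin, the knight, the troll]
11. Technician goes to the rooftop with the paladin.  [the basement: the cleric, the rogue | the rooftop: the elf, the goblin, the knight, the paladin, the troll]
12. Technician goes back to the basement alone.  [the basement: the cleric, the rogue | the rooftop: the elf, the goblin, the knight, the paladin, the troll]
13. Technician goes to the rooftop with the cleric.  [the basement: the rogue | the rooftop: the cleric, the elf, the goblin, the knight, the paladin, the troll]
14. Technician goes back to the basement alone.  [the basement: the rogue | the rooftop: the cleric, the elf, the goblin, the knight, the paladin, the troll]
15. Technician goes to the rooftop with the rogue.  [the basement: — | the rooftop: the cleric, the elf, the goblin, the knight, the paladin, the rogue, the troll]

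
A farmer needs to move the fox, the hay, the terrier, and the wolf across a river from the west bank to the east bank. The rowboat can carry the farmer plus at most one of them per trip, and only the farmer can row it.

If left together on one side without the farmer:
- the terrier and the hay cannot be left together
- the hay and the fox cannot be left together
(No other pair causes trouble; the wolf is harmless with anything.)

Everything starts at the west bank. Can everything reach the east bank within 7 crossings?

Counting alone: the farmer can take at most 1 across per trip to the east bank, so moving all 4 needs at least 4 loaded trips out, with a return between consecutive ones — at least 7 crossings.
The safety rule pushes this higher. Following every safe sequence of crossings, the most of the 4 that can be at the east bank as the rowboat arrives there on crossing 7 is 3 — never all 4.
So the move cannot be finished within 7 crossings. (The shortest complete plan takes 9:)
1. Farmer goes to the east bank with the hay.  [the west bank: the fox, the terrier, the wolf | the east bank: the hay]
2. Farmer goes back to the west bank alone.  [the west bank: the fox, the terrier, the wolf | the east bank: the hay]
3. Farmer goes to the east bank with the fox.  [the west bank: the terrier, the wolf | the east bank: the fox, the hay]
4. Farmer goes back to the west bank with the hay.  [the west bank: the hay, the terrier, the wolf | the east bank: the fox]
5. Farmer goes to the east bank with the terrier.  [the west bank: the hay, the wolf | the east bank: the fox, the terrier]
6. Farmer goes back to the west bank alone.  [the west bank: the hay, the wolf | the east bank: the fox, the terrier]
7. Farmer goes to the east bank with the wolf.  [the west bank: the hay | the east bank: the fox, the terrier, the wolf]
8. Farmer goes back to the west bank alone.  [the west bank: the hay | the east bank: the fox, the terrier, the wolf]
9. Farmer goes to the east bank with the hay.  [the west bank: — | the east bank: the fox, the hay, the terrier, the wolf]

No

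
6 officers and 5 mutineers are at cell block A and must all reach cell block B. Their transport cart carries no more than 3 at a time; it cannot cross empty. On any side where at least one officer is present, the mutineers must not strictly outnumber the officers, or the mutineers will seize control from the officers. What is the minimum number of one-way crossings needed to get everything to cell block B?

9

Counting alone: each trip to cell block B takes at most 3 across and each return brings at least 1 back, so after t trips out (and t−1 returns) at most 3t − (t−1) of the 11 are across; that first reaches 11 at t = 5, so at least 9 crossings are needed.
The plan below uses exactly 9 crossings, so it is optimal:
1. 3 mutineers → cell block B.  (cell block A: 6O 2M; cell block B: 0O 3M)
2. 1 mutineer ← cell block A.  (cell block A: 6O 3M; cell block B: 0O 2M)
3. 3 officers → cell block B.  (cell block A: 3O 3M; cell block B: 3O 2M)
4. 1 officer ← cell block A.  (cell block A: 4O 3M; cell block B: 2O 2M)
5. 2 officers and 1 mutineer → cell block B.  (cell block A: 2O 2M; cell block B: 4O 3M)
6. 1 officer ← cell block A.  (cell block A: 3O 2M; cell block B: 3O 3M)
7. 2 officers and 1 mutineer → cell block B.  (cell block A: 1O 1M; cell block B: 5O 4M)
8. 1 officer ← cell block A.  (cell block A: 2O 1M; cell block B: 4O 4M)
9. 2 officers and 1 mutineer → cell block B.  (cell block A: 0O 0M; cell block B: 6O 5M)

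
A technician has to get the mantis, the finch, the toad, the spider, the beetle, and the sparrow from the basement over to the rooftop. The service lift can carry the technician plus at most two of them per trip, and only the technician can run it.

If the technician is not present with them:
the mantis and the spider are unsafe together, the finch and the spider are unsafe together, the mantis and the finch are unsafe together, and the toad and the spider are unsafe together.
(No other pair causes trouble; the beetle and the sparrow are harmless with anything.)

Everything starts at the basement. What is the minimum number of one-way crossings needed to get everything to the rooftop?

Counting alone: the technician can take at most 2 across per trip to the rooftop, so moving all 6 needs at least 3 loaded trips out, with a return between consecutive ones — at least 5 crossings.
The safety rule pushes this higher. Following every safe sequence of crossings, the most of the 6 that can be at the rooftop as the service lift arrives there on crossings 5, 7 is 4, 5 respectively — never all 6.
So no plan with fewer than 9 crossings exists, and this one achieves 9:
1. Technician goes to the rooftop with the mantis and the spider.  [the basement: the beetle, the finch, the sparrow, the toad | the rooftop: the mantis, the spider]
2. Technician goes back to the basement with the mantis.  [the basement: the beetle, the finch, the mantis, the sparrow, the toad | the rooftop: the spider]
3. Technician goes to the rooftop with the mantis and the toad.  [the basement: the beetle, the finch, the sparrow | the rooftop: the mantis, the spider, the toad]
4. Technician goes back to the basement with the spider.  [the basement: the beetle, the finch, the sparrow, the spider | the rooftop: the mantis, the toad]
5. Technician goes to the rooftop with the beetle and the finch.  [the basement: the sparrow, the spider | the rooftop: the beetle, the finch, the mantis, the toad]
6. Technician goes back to the basement with the mantis.  [the basement: the mantis, the sparrow, the spider | the rooftop: the beetle, the finch, the toad]
7. Technician goes to the rooftop with the mantis and the sparrow.  [the basement: the spider | the rooftop: the beetle, the finch, the mantis, the sparrow, the toad]
8. Technician goes back to the basement with the mantis.  [the basement: the mantis, the spider | the rooftop: the beetle, the finch, the sparrow, the toad]
9. Technician goes to the rooftop with the mantis and the spider.  [the basement: — | the rooftop: the beetle, the finch, the mantis, the sparrow, the spider, the toad]

9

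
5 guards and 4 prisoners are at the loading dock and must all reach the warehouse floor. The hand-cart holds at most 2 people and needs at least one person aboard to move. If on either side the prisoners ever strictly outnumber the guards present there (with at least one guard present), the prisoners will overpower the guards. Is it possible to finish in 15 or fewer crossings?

Yes — this plan uses 15 crossings (≤ 15):
1. 2 prisoners → the warehouse floor.  (the loading dock: 5G 2P; the warehouse floor: 0G 2P)
2. 1 prisoner ← the loading dock.  (the loading dock: 5G 3P; the warehouse floor: 0G 1P)
3. 2 prisoners → the warehouse floor.  (the loading dock: 5G 1P; the warehouse floor: 0G 3P)
4. 1 prisoner ← the loading dock.  (the loading dock: 5G 2P; the warehouse floor: 0G 2P)
5. 2 guards → the warehouse floor.  (the loading dock: 3G 2P; the warehouse floor: 2G 2P)
6. 1 prisoner ← the loading dock.  (the loading dock: 3G 3P; the warehouse floor: 2G 1P)
7. 1 guard and 1 prisoner → the warehouse floor.  (the loading dock: 2G 2P; the warehouse floor: 3G 2P)
8. 1 guard ← the loading dock.  (the loading dock: 3G 2P; the warehouse floor: 2G 2P)
9. 1 guard and 1 prisoner → the warehouse floor.  (the loading dock: 2G 1P; the warehouse floor: 3G 3P)
10. 1 prisoner ← the loading dock.  (the loading dock: 2G 2P; the warehouse floor: 3G 2P)
11. 1 guard and 1 prisoner → the warehouse floor.  (the loading dock: 1G 1P; the warehouse floor: 4G 3P)
12. 1 guard ← the loading dock.  (the loading dock: 2G 1P; the warehouse floor: 3G 3P)
13. 1 guard and 1 prisoner → the warehouse floor.  (the loading dock: 1G 0P; the warehouse floor: 4G 4P)
14. 1 prisoner ← the loading dock.  (the loading dock: 1G 1P; the warehouse floor: 4G 3P)
15. 1 guard and 1 prisoner → the warehouse floor.  (the loading dock: 0G 0P; the warehouse floor: 5G 4P)

Yes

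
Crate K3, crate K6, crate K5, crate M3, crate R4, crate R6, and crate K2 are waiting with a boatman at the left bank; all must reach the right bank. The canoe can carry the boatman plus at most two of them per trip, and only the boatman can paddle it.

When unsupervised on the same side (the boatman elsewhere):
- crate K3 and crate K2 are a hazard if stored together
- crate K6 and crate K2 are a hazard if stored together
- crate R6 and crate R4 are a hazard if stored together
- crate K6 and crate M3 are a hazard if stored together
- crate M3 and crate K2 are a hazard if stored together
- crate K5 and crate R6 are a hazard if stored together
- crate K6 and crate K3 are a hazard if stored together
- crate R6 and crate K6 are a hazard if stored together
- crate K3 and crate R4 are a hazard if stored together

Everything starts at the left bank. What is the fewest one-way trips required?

Whatever the first load, the items left behind include a forbidden pair without the boatman. No opening move is safe, so no plan exists.

impossible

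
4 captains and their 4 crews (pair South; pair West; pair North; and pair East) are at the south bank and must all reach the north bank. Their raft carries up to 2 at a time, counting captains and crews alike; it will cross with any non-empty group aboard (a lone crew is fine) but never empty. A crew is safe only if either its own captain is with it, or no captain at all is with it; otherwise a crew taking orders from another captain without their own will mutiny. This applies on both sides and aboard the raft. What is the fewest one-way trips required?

impossible

Following every safe sequence of crossings from the start, the most of the 8 that can be at the north bank as the raft arrives there on crossings 1, 3, 5 is 2, 3, 4 respectively; the best ever achieved is 4 of 8.
From crossing 7 on, no configuration arises that was not already reachable earlier: only 44 distinct safe configurations (who is on which side, and where the raft is) can ever be reached, none of them has everyone across, and every continuation just revisits them. So no valid plan exists.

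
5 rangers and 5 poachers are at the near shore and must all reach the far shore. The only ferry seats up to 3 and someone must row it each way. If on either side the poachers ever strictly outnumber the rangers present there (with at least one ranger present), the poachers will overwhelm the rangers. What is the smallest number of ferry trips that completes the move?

11

Counting alone: each trip to the far shore takes at most 3 across and each return brings at least 1 back, so after t trips out (and t−1 returns) at most 3t − (t−1) of the 10 are across; that first reaches 10 at t = 5, so at least 9 crossings are needed.
The safety rule pushes this higher. Following every safe sequence of crossings, the most of the 10 that can be at the far shore as the ferry arrives there on crossing 9 is 9 — never all 10.
So no plan with fewer than 11 crossings exists, and this one achieves 11:
1. 2 poachers → the far shore.  (the near shore: 5R 3P; the far shore: 0R 2P)
2. 1 poacher ← the near shore.  (the near shore: 5R 4P; the far shore: 0R 1P)
3. 3 poachers → the far shore.  (the near shore: 5R 1P; the far shore: 0R 4P)
4. 1 poacher ← the near shore.  (the near shore: 5R 2P; the far shore: 0R 3P)
5. 3 rangers → the far shore.  (the near shore: 2R 2P; the far shore: 3R 3P)
6. 1 ranger and 1 poacher ← the near shore.  (the near shore: 3R 3P; the far shore: 2R 2P)
7. 3 rangers → the far shore.  (the near shore: 0R 3P; the far shore: 5R 2P)
8. 1 poacher ← the near shore.  (the near shore: 0R 4P; the far shore: 5R 1P)
9. 2 poachers → the far shore.  (the near shore: 0R 2P; the far shore: 5R 3P)
10. 1 poacher ← the near shore.  (the near shore: 0R 3P; the far shore: 5R 2P)
11. 3 poachers → the far shore.  (the near shore: 0R 0P; the far shore: 5R 5P)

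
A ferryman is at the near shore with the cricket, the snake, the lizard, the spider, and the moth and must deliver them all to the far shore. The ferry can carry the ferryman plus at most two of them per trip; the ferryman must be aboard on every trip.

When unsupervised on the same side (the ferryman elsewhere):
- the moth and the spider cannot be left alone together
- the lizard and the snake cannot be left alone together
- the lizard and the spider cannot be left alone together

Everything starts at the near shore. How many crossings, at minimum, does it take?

5

Counting alone: the ferryman can take at most 2 across per trip to the far shore, so moving all 5 needs at least 3 loaded trips out, with a return between consecutive ones — at least 5 crossings.
The plan below uses exactly 5 crossings, so it is optimal:
1. Ferryman goes to the far shore with the snake and the spider.
2. Ferryman goes back to the near shore alone.
3. Ferryman goes to the far shore with the cricket.
4. Ferryman goes back to the near shore alone.
5. Ferryman goes to the far shore with the lizard and the moth.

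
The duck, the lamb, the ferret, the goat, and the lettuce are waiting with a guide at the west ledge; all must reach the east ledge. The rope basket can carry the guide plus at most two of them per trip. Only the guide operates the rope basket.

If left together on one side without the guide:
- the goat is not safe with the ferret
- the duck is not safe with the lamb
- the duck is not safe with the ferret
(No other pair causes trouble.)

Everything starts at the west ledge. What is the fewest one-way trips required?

5

Counting alone: the guide can take at most 2 across per trip to the east ledge, so moving all 5 needs at least 3 loaded trips out, with a return between consecutive ones — at least 5 crossings.
The plan below uses exactly 5 crossings, so it is optimal:
1. Guide goes to the east ledge with the duck and the ferret.  [the west ledge: the goat, the lamb, the lettuce | the east ledge: the duck, the ferret]
2. Guide goes back to the west ledge with the duck.  [the west ledge: the duck, the goat, the lamb, the lettuce | the east ledge: the ferret]
3. Guide goes to the east ledge with the lamb and the lettuce.  [the west ledge: the duck, the goat | the east ledge: the ferret, the lamb, the lettuce]
4. Guide goes back to the west ledge alone.  [the west ledge: the duck, the goat | the east ledge: the ferret, the lamb, the lettuce]
5. Guide goes to the east ledge with the duck and the goat.  [the west ledge: — | the east ledge: the duck, the ferret, the goat, the lamb, the lettuce]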